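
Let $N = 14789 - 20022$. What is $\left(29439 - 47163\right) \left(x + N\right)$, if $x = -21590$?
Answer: $475410852$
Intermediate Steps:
$N = -5233$
$\left(29439 - 47163\right) \left(x + N\right) = \left(29439 - 47163\right) \left(-21590 - 5233\right) = \left(-17724\right) \left(-26823\right) = 475410852$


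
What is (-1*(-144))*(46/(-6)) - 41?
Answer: -1145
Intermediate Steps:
(-1*(-144))*(46/(-6)) - 41 = 144*(46*(-⅙)) - 41 = 144*(-23/3) - 41 = -1104 - 41 = -1145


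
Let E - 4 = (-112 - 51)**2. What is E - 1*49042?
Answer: -22469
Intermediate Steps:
E = 26573 (E = 4 + (-112 - 51)**2 = 4 + (-163)**2 = 4 + 26569 = 26573)
E - 1*49042 = 26573 - 1*49042 = 26573 - 49042 = -22469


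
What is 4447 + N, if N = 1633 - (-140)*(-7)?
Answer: 5100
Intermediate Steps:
N = 653 (N = 1633 - 1*980 = 1633 - 980 = 653)
4447 + N = 4447 + 653 = 5100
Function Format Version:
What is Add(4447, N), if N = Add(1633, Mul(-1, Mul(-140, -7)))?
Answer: 5100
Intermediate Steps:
N = 653 (N = Add(1633, Mul(-1, 980)) = Add(1633, -980) = 653)
Add(4447, N) = Add(4447, 653) = 5100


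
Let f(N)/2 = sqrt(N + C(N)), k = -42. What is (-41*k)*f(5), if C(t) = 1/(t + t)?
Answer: 1722*sqrt(510)/5 ≈ 7777.6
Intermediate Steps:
C(t) = 1/(2*t)
f(N) = 2*sqrt(N + 1/(2*N))
(-41*k)*f(5) = (-41*(-42))*sqrt(2/5 + 4*5) = 1722*sqrt(2*(1/5) + 20) = 1722*sqrt(2/5 + 20) = 1722*sqrt(102/5) = 1722*(sqrt(510)/5) = 1722*sqrt(510)/5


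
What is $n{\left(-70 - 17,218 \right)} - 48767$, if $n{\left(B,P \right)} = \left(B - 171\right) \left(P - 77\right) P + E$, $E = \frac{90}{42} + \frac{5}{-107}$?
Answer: $- \frac{5976397509}{749} \approx -7.9792 \cdot 10^{6}$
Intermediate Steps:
$E = \frac{1570}{749}$ ($E = 90 \cdot \frac{1}{42} + 5 \left(- \frac{1}{107}\right) = \frac{15}{7} - \frac{5}{107} = \frac{1570}{749} \approx 2.0961$)
$n{\left(B,P \right)} = \frac{1570}{749} + P \left(-171 + B\right) \left(-77 + P\right)$ ($n{\left(B,P \right)} = \left(B - 171\right) \left(P - 77\right) P + \frac{1570}{749} = \left(-171 + B\right) \left(-77 + P\right) P + \frac{1570}{749} = P \left(-171 + B\right) \left(-77 + P\right) + \frac{1570}{749} = \frac{1570}{749} + P \left(-171 + B\right) \left(-77 + P\right)$)
$n{\left(-70 - 17,218 \right)} - 48767 = \left(\frac{1570}{749} - 171 \cdot 218^{2} + 13167 \cdot 218 + \left(-70 - 17\right) 218^{2} - 77 \left(-70 - 17\right) 218\right) - 48767 = \left(\frac{1570}{749} - 8126604 + 2870406 + \left(-70 - 17\right) 47524 - 77 \left(-70 - 17\right) 218\right) - 48767 = \left(\frac{1570}{749} - 8126604 + 2870406 - 4134588 - \left(-6699\right) 218\right) - 48767 = \left(\frac{1570}{749} - 8126604 + 2870406 - 4134588 + 1460382\right) - 48767 = - \frac{5939871026}{749} - 48767 = - \frac{5976397509}{749}$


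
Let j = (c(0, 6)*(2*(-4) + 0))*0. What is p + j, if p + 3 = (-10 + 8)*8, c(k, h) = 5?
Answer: -19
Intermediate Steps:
p = -19 (p = -3 + (-10 + 8)*8 = -3 - 2*8 = -3 - 16 = -19)
j = 0 (j = (5*(2*(-4) + 0))*0 = (5*(-8 + 0))*0 = (5*(-8))*0 = -40*0 = 0)
p + j = -19 + 0 = -19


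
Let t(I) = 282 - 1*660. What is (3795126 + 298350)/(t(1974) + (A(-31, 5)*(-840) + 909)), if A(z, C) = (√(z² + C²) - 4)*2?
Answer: -3297977164/303367711 - 764115520*√986/303367711 ≈ -89.962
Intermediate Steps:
t(I) = -378 (t(I) = 282 - 660 = -378)
A(z, C) = -8 + 2*√(C² + z²) (A(z, C) = (√(C² + z²) - 4)*2 = (-4 + √(C² + z²))*2 = -8 + 2*√(C² + z²))
(3795126 + 298350)/(t(1974) + (A(-31, 5)*(-840) + 909)) = (3795126 + 298350)/(-378 + ((-8 + 2*√(5² + (-31)²))*(-840) + 909)) = 4093476/(-378 + ((-8 + 2*√(25 + 961))*(-840) + 909)) = 4093476/(-378 + ((-8 + 2*√986)*(-840) + 909)) = 4093476/(-378 + ((6720 - 1680*√986) + 909)) = 4093476/(-378 + (7629 - 1680*√986)) = 4093476/(7251 - 1680*√986)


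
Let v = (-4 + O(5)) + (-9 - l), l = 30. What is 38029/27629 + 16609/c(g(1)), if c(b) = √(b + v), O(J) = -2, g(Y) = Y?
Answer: 38029/27629 - 16609*I*√11/22 ≈ 1.3764 - 2503.9*I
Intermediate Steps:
v = -45 (v = (-4 - 2) + (-9 - 1*30) = -6 + (-9 - 30) = -6 - 39 = -45)
c(b) = √(-45 + b) (c(b) = √(b - 45) = √(-45 + b))
38029/27629 + 16609/c(g(1)) = 38029/27629 + 16609/(√(-45 + 1)) = 38029*(1/27629) + 16609/(√(-44)) = 38029/27629 + 16609/((2*I*√11)) = 38029/27629 + 16609*(-I*√11/22) = 38029/27629 - 16609*I*√11/22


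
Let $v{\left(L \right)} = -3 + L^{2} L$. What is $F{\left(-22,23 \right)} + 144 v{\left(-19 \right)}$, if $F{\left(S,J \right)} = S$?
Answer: $-988150$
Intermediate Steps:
$v{\left(L \right)} = -3 + L^{3}$
$F{\left(-22,23 \right)} + 144 v{\left(-19 \right)} = -22 + 144 \left(-3 + \left(-19\right)^{3}\right) = -22 + 144 \left(-3 - 6859\right) = -22 + 144 \left(-6862\right) = -22 - 988128 = -988150$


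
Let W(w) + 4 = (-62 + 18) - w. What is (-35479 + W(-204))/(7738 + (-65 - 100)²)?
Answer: -35323/34963 ≈ -1.0103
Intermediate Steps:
W(w) = -48 - w (W(w) = -4 + ((-62 + 18) - w) = -4 + (-44 - w) = -48 - w)
(-35479 + W(-204))/(7738 + (-65 - 100)²) = (-35479 + (-48 - 1*(-204)))/(7738 + (-65 - 100)²) = (-35479 + (-48 + 204))/(7738 + (-165)²) = (-35479 + 156)/(7738 + 27225) = -35323/34963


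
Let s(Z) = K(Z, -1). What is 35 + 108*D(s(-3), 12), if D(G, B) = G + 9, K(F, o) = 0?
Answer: 1007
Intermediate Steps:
s(Z) = 0
D(G, B) = 9 + G
35 + 108*D(s(-3), 12) = 35 + 108*(9 + 0) = 35 + 108*9 = 35 + 972 = 1007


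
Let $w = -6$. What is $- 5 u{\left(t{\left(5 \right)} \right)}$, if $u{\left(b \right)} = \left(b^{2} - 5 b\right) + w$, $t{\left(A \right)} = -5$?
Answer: $-220$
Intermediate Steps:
$u{\left(b \right)} = -6 + b^{2} - 5 b$ ($u{\left(b \right)} = \left(b^{2} - 5 b\right) - 6 = -6 + b^{2} - 5 b$)
$- 5 u{\left(t{\left(5 \right)} \right)} = - 5 \left(-6 + \left(-5\right)^{2} - -25\right) = - 5 \left(-6 + 25 + 25\right) = \left(-5\right) 44 = -220$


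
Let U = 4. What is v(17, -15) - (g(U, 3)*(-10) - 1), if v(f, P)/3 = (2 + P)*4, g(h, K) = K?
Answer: -125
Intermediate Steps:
v(f, P) = 24 + 12*P (v(f, P) = 3*((2 + P)*4) = 3*(8 + 4*P) = 24 + 12*P)
v(17, -15) - (g(U, 3)*(-10) - 1) = (24 + 12*(-15)) - (3*(-10) - 1) = (24 - 180) - (-30 - 1) = -156 - 1*(-31) = -156 + 31 = -125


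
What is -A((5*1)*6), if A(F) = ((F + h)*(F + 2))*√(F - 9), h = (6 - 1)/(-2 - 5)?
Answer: -6560*√21/7 ≈ -4294.5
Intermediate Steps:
h = -5/7 (h = 5/(-7) = 5*(-⅐) = -5/7 ≈ -0.71429)
A(F) = √(-9 + F)*(2 + F)*(-5/7 + F) (A(F) = ((F - 5/7)*(F + 2))*√(F - 9) = ((-5/7 + F)*(2 + F))*√(-9 + F) = ((2 + F)*(-5/7 + F))*√(-9 + F) = √(-9 + F)*(2 + F)*(-5/7 + F))
-A((5*1)*6) = -√(-9 + (5*1)*6)*(-10 + 7*((5*1)*6)² + 9*((5*1)*6))/7 = -√(-9 + 5*6)*(-10 + 7*(5*6)² + 9*(5*6))/7 = -√(-9 + 30)*(-10 + 7*30² + 9*30)/7 = -√21*(-10 + 7*900 + 270)/7 = -√21*(-10 + 6300 + 270)/7 = -√21*6560/7 = -6560*√21/7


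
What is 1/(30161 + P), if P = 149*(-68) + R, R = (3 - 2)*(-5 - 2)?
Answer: 1/20022 ≈ 4.9945e-5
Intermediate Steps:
R = -7 (R = 1*(-7) = -7)
P = -10139 (P = 149*(-68) - 7 = -10132 - 7 = -10139)
1/(30161 + P) = 1/(30161 - 10139) = 1/20022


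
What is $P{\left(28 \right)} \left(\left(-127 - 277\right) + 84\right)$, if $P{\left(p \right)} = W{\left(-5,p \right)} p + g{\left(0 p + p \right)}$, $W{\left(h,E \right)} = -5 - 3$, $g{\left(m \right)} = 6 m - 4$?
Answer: $19200$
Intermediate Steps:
$g{\left(m \right)} = -4 + 6 m$
$W{\left(h,E \right)} = -8$
$P{\left(p \right)} = -4 - 2 p$ ($P{\left(p \right)} = - 8 p + \left(-4 + 6 \left(0 p + p\right)\right) = - 8 p + \left(-4 + 6 \left(0 + p\right)\right) = - 8 p + \left(-4 + 6 p\right) = -4 - 2 p$)
$P{\left(28 \right)} \left(\left(-127 - 277\right) + 84\right) = \left(-4 - 56\right) \left(\left(-127 - 277\right) + 84\right) = \left(-4 - 56\right) \left(-404 + 84\right) = \left(-60\right) \left(-320\right) = 19200$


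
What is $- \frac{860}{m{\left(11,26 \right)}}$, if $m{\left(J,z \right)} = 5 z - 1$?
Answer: $- \frac{20}{3} \approx -6.6667$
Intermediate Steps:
$m{\left(J,z \right)} = -1 + 5 z$
$- \frac{860}{m{\left(11,26 \right)}} = - \frac{860}{-1 + 5 \cdot 26} = - \frac{860}{-1 + 130} = - \frac{860}{129} = \left(-860\right) \frac{1}{129} = - \frac{20}{3}$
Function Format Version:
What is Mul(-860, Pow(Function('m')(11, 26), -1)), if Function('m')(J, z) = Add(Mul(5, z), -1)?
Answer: Rational(-20, 3) ≈ -6.6667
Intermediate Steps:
Function('m')(J, z) = Add(-1, Mul(5, z))
Mul(-860, Pow(Function('m')(11, 26), -1)) = Mul(-860, Pow(Add(-1, Mul(5, 26)), -1)) = Mul(-860, Pow(Add(-1, 130), -1)) = Mul(-860, Pow(129, -1)) = Mul(-860, Rational(1, 129)) = Rational(-20, 3)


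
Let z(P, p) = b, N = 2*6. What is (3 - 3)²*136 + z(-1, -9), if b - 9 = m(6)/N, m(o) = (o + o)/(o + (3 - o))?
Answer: 28/3 ≈ 9.3333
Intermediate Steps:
N = 12
m(o) = 2*o/3 (m(o) = (2*o)/3 = (2*o)*(⅓) = 2*o/3)
b = 28/3 (b = 9 + ((⅔)*6)/12 = 9 + 4*(1/12) = 9 + ⅓ = 28/3 ≈ 9.3333)
z(P, p) = 28/3
(3 - 3)²*136 + z(-1, -9) = (3 - 3)²*136 + 28/3 = 0²*136 + 28/3 = 0*136 + 28/3 = 0 + 28/3 = 28/3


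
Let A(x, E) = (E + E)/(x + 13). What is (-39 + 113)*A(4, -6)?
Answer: -888/17 ≈ -52.235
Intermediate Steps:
A(x, E) = 2*E/(13 + x) (A(x, E) = (2*E)/(13 + x) = 2*E/(13 + x))
(-39 + 113)*A(4, -6) = (-39 + 113)*(2*(-6)/(13 + 4)) = 74*(2*(-6)/17) = 74*(2*(-6)*(1/17)) = 74*(-12/17) = -888/17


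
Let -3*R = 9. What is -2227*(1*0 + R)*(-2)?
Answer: -13362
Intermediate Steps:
R = -3 (R = -1/3*9 = -3)
-2227*(1*0 + R)*(-2) = -2227*(1*0 - 3)*(-2) = -2227*(0 - 3)*(-2) = -(-6681)*(-2) = -2227*6 = -13362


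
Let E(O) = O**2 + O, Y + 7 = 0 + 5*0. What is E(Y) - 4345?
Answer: -4303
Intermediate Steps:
Y = -7 (Y = -7 + (0 + 5*0) = -7 + (0 + 0) = -7 + 0 = -7)
E(O) = O + O**2
E(Y) - 4345 = -7*(1 - 7) - 4345 = -7*(-6) - 4345 = 42 - 4345 = -4303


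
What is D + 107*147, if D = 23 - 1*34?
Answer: 15718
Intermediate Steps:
D = -11 (D = 23 - 34 = -11)
D + 107*147 = -11 + 107*147 = -11 + 15729 = 15718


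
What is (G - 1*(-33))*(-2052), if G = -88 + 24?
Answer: 63612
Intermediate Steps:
G = -64
(G - 1*(-33))*(-2052) = (-64 - 1*(-33))*(-2052) = (-64 + 33)*(-2052) = -31*(-2052) = 63612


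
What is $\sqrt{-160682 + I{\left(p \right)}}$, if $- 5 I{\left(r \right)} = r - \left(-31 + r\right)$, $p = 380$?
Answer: $\frac{i \sqrt{4017205}}{5} \approx 400.86 i$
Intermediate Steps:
$I{\left(r \right)} = - \frac{31}{5}$ ($I{\left(r \right)} = - \frac{r - \left(-31 + r\right)}{5} = \left(- \frac{1}{5}\right) 31 = - \frac{31}{5}$)
$\sqrt{-160682 + I{\left(p \right)}} = \sqrt{-160682 - \frac{31}{5}} = \sqrt{- \frac{803441}{5}} = \frac{i \sqrt{4017205}}{5}$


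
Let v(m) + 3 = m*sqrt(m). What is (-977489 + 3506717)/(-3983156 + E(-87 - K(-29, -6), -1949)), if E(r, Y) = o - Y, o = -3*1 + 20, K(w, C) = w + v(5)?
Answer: -1264614/1990595 ≈ -0.63529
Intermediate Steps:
v(m) = -3 + m**(3/2) (v(m) = -3 + m*sqrt(m) = -3 + m**(3/2))
K(w, C) = -3 + w + 5*sqrt(5) (K(w, C) = w + (-3 + 5**(3/2)) = w + (-3 + 5*sqrt(5)) = -3 + w + 5*sqrt(5))
o = 17 (o = -3 + 20 = 17)
E(r, Y) = 17 - Y
(-977489 + 3506717)/(-3983156 + E(-87 - K(-29, -6), -1949)) = (-977489 + 3506717)/(-3983156 + (17 - 1*(-1949))) = 2529228/(-3983156 + (17 + 1949)) = 2529228/(-3983156 + 1966) = 2529228/(-3981190) = 2529228*(-1/3981190) = -1264614/1990595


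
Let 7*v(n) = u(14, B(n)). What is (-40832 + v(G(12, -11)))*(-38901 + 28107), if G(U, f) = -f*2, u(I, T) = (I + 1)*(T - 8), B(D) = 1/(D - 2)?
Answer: 881848983/2 ≈ 4.4092e+8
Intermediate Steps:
B(D) = 1/(-2 + D)
u(I, T) = (1 + I)*(-8 + T)
G(U, f) = -2*f
v(n) = -120/7 + 15/(7*(-2 + n)) (v(n) = (-8 + 1/(-2 + n) - 8*14 + 14/(-2 + n))/7 = (-8 + 1/(-2 + n) - 112 + 14/(-2 + n))/7 = (-120 + 15/(-2 + n))/7 = -120/7 + 15/(7*(-2 + n)))
(-40832 + v(G(12, -11)))*(-38901 + 28107) = (-40832 + 15*(17 - (-16)*(-11))/(7*(-2 - 2*(-11))))*(-38901 + 28107) = (-40832 + 15*(17 - 8*22)/(7*(-2 + 22)))*(-10794) = (-40832 + (15/7)*(17 - 176)/20)*(-10794) = (-40832 + (15/7)*(1/20)*(-159))*(-10794) = (-40832 - 477/28)*(-10794) = -1143773/28*(-10794) = 881848983/2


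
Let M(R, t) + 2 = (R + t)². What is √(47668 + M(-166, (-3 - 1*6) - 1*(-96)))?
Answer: √53907 ≈ 232.18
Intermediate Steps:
M(R, t) = -2 + (R + t)²
√(47668 + M(-166, (-3 - 1*6) - 1*(-96))) = √(47668 + (-2 + (-166 + ((-3 - 1*6) - 1*(-96)))²)) = √(47668 + (-2 + (-166 + ((-3 - 6) + 96))²)) = √(47668 + (-2 + (-166 + (-9 + 96))²)) = √(47668 + (-2 + (-166 + 87)²)) = √(47668 + (-2 + (-79)²)) = √(47668 + (-2 + 6241)) = √(47668 + 6239) = √53907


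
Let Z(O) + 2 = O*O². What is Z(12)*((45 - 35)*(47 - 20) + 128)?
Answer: 686948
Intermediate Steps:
Z(O) = -2 + O³ (Z(O) = -2 + O*O² = -2 + O³)
Z(12)*((45 - 35)*(47 - 20) + 128) = (-2 + 12³)*((45 - 35)*(47 - 20) + 128) = (-2 + 1728)*(10*27 + 128) = 1726*(270 + 128) = 1726*398 = 686948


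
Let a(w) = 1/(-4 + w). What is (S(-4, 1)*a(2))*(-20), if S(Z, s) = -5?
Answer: -50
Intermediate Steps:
(S(-4, 1)*a(2))*(-20) = -5/(-4 + 2)*(-20) = -5/(-2)*(-20) = -5*(-½)*(-20) = (5/2)*(-20) = -50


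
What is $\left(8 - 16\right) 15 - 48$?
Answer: $-168$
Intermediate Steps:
$\left(8 - 16\right) 15 - 48 = \left(-8\right) 15 - 48 = -120 - 48 = -168$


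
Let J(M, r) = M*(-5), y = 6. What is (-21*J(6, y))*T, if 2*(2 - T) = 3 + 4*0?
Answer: 315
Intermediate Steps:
J(M, r) = -5*M
T = ½ (T = 2 - (3 + 4*0)/2 = 2 - (3 + 0)/2 = 2 - ½*3 = 2 - 3/2 = ½ ≈ 0.50000)
(-21*J(6, y))*T = -(-105)*6*(½) = -21*(-30)*(½) = 630*(½) = 315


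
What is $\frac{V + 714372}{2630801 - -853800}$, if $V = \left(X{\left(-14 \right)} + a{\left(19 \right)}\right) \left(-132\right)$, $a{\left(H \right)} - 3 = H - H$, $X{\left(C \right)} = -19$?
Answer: $\frac{716484}{3484601} \approx 0.20561$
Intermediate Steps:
$a{\left(H \right)} = 3$ ($a{\left(H \right)} = 3 + \left(H - H\right) = 3 + 0 = 3$)
$V = 2112$ ($V = \left(-19 + 3\right) \left(-132\right) = \left(-16\right) \left(-132\right) = 2112$)
$\frac{V + 714372}{2630801 - -853800} = \frac{2112 + 714372}{2630801 - -853800} = \frac{716484}{2630801 + 853800} = \frac{716484}{3484601}$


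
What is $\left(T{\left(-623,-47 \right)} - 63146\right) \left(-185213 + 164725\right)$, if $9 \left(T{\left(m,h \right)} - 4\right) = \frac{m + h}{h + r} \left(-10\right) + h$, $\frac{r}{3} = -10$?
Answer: $\frac{896713149800}{693} \approx 1.294 \cdot 10^{9}$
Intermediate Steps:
$r = -30$ ($r = 3 \left(-10\right) = -30$)
$T{\left(m,h \right)} = 4 + \frac{h}{9} - \frac{10 \left(h + m\right)}{9 \left(-30 + h\right)}$ ($T{\left(m,h \right)} = 4 + \frac{\frac{m + h}{h - 30} \left(-10\right) + h}{9} = 4 + \frac{\frac{h + m}{-30 + h} \left(-10\right) + h}{9} = 4 + \frac{- \frac{10 \left(h + m\right)}{-30 + h} + h}{9} = 4 + \frac{h - \frac{10 \left(h + m\right)}{-30 + h}}{9} = 4 + \left(\frac{h}{9} - \frac{10 \left(h + m\right)}{9 \left(-30 + h\right)}\right) = 4 + \frac{h}{9} - \frac{10 \left(h + m\right)}{9 \left(-30 + h\right)}$)
$\left(T{\left(-623,-47 \right)} - 63146\right) \left(-185213 + 164725\right) = \left(\frac{-1080 + \left(-47\right)^{2} - -6230 - -188}{9 \left(-30 - 47\right)} - 63146\right) \left(-185213 + 164725\right) = \left(\frac{-1080 + 2209 + 6230 + 188}{9 \left(-77\right)} - 63146\right) \left(-20488\right) = \left(\frac{1}{9} \left(- \frac{1}{77}\right) 7547 - 63146\right) \left(-20488\right) = \left(- \frac{7547}{693} - 63146\right) \left(-20488\right) = \left(- \frac{43767725}{693}\right) \left(-20488\right) = \frac{896713149800}{693}$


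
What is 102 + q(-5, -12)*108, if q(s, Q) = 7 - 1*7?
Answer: 102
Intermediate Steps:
q(s, Q) = 0 (q(s, Q) = 7 - 7 = 0)
102 + q(-5, -12)*108 = 102 + 0*108 = 102 + 0 = 102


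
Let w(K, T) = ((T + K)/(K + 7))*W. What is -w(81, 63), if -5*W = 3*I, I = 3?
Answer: 162/55 ≈ 2.9455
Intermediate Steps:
W = -9/5 (W = -3*3/5 = -1/5*9 = -9/5 ≈ -1.8000)
w(K, T) = -9*(K + T)/(5*(7 + K)) (w(K, T) = ((T + K)/(K + 7))*(-9/5) = ((K + T)/(7 + K))*(-9/5) = -9*(K + T)/(5*(7 + K)))
-w(81, 63) = -9*(-1*81 - 1*63)/(5*(7 + 81)) = -9*(-81 - 63)/(5*88) = -9*(-144)/(5*88) = -1*(-162/55) = 162/55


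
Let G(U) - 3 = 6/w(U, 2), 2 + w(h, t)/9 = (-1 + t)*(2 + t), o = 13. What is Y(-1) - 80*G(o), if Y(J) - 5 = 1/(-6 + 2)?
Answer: -3143/12 ≈ -261.92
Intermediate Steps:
w(h, t) = -18 + 9*(-1 + t)*(2 + t) (w(h, t) = -18 + 9*((-1 + t)*(2 + t)) = -18 + 9*(-1 + t)*(2 + t))
Y(J) = 19/4 (Y(J) = 5 + 1/(-6 + 2) = 5 + 1/(-4) = 5 - ¼ = 19/4)
G(U) = 10/3 (G(U) = 3 + 6/(-36 + 9*2 + 9*2²) = 3 + 6/(-36 + 18 + 9*4) = 3 + 6/(-36 + 18 + 36) = 3 + 6/18 = 3 + 6*(1/18) = 3 + ⅓ = 10/3)
Y(-1) - 80*G(o) = 19/4 - 80*10/3 = 19/4 - 800/3 = -3143/12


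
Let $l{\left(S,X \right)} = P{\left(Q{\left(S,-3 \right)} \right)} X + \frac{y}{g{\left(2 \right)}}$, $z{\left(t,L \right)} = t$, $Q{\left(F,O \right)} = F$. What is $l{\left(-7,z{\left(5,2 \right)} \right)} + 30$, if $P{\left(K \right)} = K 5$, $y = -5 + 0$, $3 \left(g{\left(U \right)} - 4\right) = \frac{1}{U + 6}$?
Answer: $- \frac{14185}{97} \approx -146.24$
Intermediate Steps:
$g{\left(U \right)} = 4 + \frac{1}{3 \left(6 + U\right)}$ ($g{\left(U \right)} = 4 + \frac{1}{3 \left(U + 6\right)} = 4 + \frac{1}{3 \left(6 + U\right)}$)
$y = -5$
$P{\left(K \right)} = 5 K$
$l{\left(S,X \right)} = - \frac{120}{97} + 5 S X$ ($l{\left(S,X \right)} = 5 S X - \frac{5}{\frac{1}{3} \frac{1}{6 + 2} \left(73 + 12 \cdot 2\right)} = 5 S X - \frac{5}{\frac{1}{3} \cdot \frac{1}{8} \left(73 + 24\right)} = 5 S X - \frac{5}{\frac{1}{3} \cdot \frac{1}{8} \cdot 97} = 5 S X - \frac{5}{\frac{97}{24}} = 5 S X - \frac{120}{97} = - \frac{120}{97} + 5 S X$)
$l{\left(-7,z{\left(5,2 \right)} \right)} + 30 = \left(- \frac{120}{97} + 5 \left(-7\right) 5\right) + 30 = \left(- \frac{120}{97} - 175\right) + 30 = - \frac{17095}{97} + 30 = - \frac{14185}{97}$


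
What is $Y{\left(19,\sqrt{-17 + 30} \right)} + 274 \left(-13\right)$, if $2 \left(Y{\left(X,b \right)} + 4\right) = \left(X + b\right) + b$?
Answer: $- \frac{7113}{2} + \sqrt{13} \approx -3552.9$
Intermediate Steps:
$Y{\left(X,b \right)} = -4 + b + \frac{X}{2}$ ($Y{\left(X,b \right)} = -4 + \frac{\left(X + b\right) + b}{2} = -4 + \frac{X + 2 b}{2} = -4 + \left(b + \frac{X}{2}\right) = -4 + b + \frac{X}{2}$)
$Y{\left(19,\sqrt{-17 + 30} \right)} + 274 \left(-13\right) = \left(-4 + \sqrt{-17 + 30} + \frac{1}{2} \cdot 19\right) + 274 \left(-13\right) = \left(-4 + \sqrt{13} + \frac{19}{2}\right) - 3562 = \left(\frac{11}{2} + \sqrt{13}\right) - 3562 = - \frac{7113}{2} + \sqrt{13}$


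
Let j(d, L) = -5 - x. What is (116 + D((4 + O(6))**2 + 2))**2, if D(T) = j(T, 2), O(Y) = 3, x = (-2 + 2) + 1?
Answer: 12100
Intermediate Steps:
x = 1 (x = 0 + 1 = 1)
j(d, L) = -6 (j(d, L) = -5 - 1*1 = -5 - 1 = -6)
D(T) = -6
(116 + D((4 + O(6))**2 + 2))**2 = (116 - 6)**2 = 110**2 = 12100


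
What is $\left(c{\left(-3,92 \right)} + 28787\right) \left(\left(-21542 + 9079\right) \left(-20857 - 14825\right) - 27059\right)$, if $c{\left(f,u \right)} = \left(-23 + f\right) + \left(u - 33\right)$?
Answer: $12815611515740$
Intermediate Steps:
$c{\left(f,u \right)} = -56 + f + u$ ($c{\left(f,u \right)} = \left(-23 + f\right) + \left(-33 + u\right) = -56 + f + u$)
$\left(c{\left(-3,92 \right)} + 28787\right) \left(\left(-21542 + 9079\right) \left(-20857 - 14825\right) - 27059\right) = \left(\left(-56 - 3 + 92\right) + 28787\right) \left(\left(-21542 + 9079\right) \left(-20857 - 14825\right) - 27059\right) = \left(33 + 28787\right) \left(\left(-12463\right) \left(-35682\right) - 27059\right) = 28820 \left(444704766 - 27059\right) = 28820 \cdot 444677707 = 12815611515740$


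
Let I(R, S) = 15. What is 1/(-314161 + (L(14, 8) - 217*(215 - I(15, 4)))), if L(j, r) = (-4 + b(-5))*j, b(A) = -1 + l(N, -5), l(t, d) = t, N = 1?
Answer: -1/357617 ≈ -2.7963e-6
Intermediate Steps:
b(A) = 0 (b(A) = -1 + 1 = 0)
L(j, r) = -4*j (L(j, r) = (-4 + 0)*j = -4*j)
1/(-314161 + (L(14, 8) - 217*(215 - I(15, 4)))) = 1/(-314161 + (-4*14 - 217*(215 - 1*15))) = 1/(-314161 + (-56 - 217*(215 - 15))) = 1/(-314161 + (-56 - 217*200)) = 1/(-314161 + (-56 - 43400)) = 1/(-314161 - 43456) = 1/(-357617) = -1/357617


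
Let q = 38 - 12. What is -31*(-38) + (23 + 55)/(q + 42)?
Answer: 40091/34 ≈ 1179.1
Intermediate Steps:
q = 26
-31*(-38) + (23 + 55)/(q + 42) = -31*(-38) + (23 + 55)/(26 + 42) = 1178 + 78/68 = 1178 + 78*(1/68) = 1178 + 39/34 = 40091/34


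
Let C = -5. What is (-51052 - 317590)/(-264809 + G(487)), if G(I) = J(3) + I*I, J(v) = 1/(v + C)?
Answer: 737284/55281 ≈ 13.337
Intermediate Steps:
J(v) = 1/(-5 + v) (J(v) = 1/(v - 5) = 1/(-5 + v))
G(I) = -1/2 + I**2 (G(I) = 1/(-5 + 3) + I*I = 1/(-2) + I**2 = -1/2 + I**2)
(-51052 - 317590)/(-264809 + G(487)) = (-51052 - 317590)/(-264809 + (-1/2 + 487**2)) = -368642/(-264809 + (-1/2 + 237169)) = -368642/(-264809 + 474337/2) = -368642/(-55281/2) = -368642*(-2/55281) = 737284/55281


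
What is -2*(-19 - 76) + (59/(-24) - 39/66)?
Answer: 49355/264 ≈ 186.95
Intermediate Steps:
-2*(-19 - 76) + (59/(-24) - 39/66) = -2*(-95) + (59*(-1/24) - 39*1/66) = 190 + (-59/24 - 13/22) = 190 - 805/264 = 49355/264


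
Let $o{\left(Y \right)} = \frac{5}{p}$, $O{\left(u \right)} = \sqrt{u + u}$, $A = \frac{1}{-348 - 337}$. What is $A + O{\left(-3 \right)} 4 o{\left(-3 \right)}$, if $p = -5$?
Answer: $- \frac{1}{685} - 4 i \sqrt{6} \approx -0.0014599 - 9.798 i$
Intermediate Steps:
$A = - \frac{1}{685}$ ($A = \frac{1}{-685} = - \frac{1}{685} \approx -0.0014599$)
$O{\left(u \right)} = \sqrt{2} \sqrt{u}$ ($O{\left(u \right)} = \sqrt{2 u} = \sqrt{2} \sqrt{u}$)
$o{\left(Y \right)} = -1$ ($o{\left(Y \right)} = \frac{5}{-5} = 5 \left(- \frac{1}{5}\right) = -1$)
$A + O{\left(-3 \right)} 4 o{\left(-3 \right)} = - \frac{1}{685} + \sqrt{2} \sqrt{-3} \cdot 4 \left(-1\right) = - \frac{1}{685} + \sqrt{2} i \sqrt{3} \cdot 4 \left(-1\right) = - \frac{1}{685} + i \sqrt{6} \cdot 4 \left(-1\right) = - \frac{1}{685} + 4 i \sqrt{6} \left(-1\right) = - \frac{1}{685} - 4 i \sqrt{6}$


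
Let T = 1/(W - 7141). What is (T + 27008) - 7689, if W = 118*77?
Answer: 37575456/1945 ≈ 19319.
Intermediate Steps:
W = 9086
T = 1/1945 (T = 1/(9086 - 7141) = 1/1945 ≈ 0.00051414)
(T + 27008) - 7689 = (1/1945 + 27008) - 7689 = 52530561/1945 - 7689 = 37575456/1945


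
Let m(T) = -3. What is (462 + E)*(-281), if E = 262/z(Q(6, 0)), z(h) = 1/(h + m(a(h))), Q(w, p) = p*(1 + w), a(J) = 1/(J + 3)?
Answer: 91044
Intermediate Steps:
a(J) = 1/(3 + J)
z(h) = 1/(-3 + h) (z(h) = 1/(h - 3) = 1/(-3 + h))
E = -786 (E = 262/(1/(-3 + 0*(1 + 6))) = 262/(1/(-3 + 0*7)) = 262/(1/(-3 + 0)) = 262/(1/(-3)) = 262/(-⅓) = 262*(-3) = -786)
(462 + E)*(-281) = (462 - 786)*(-281) = -324*(-281) = 91044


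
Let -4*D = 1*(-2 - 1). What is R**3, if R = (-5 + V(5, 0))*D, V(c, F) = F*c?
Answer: -3375/64 ≈ -52.734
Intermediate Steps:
D = 3/4 (D = -(-2 - 1)/4 = -(-3)/4 = -1/4*(-3) = 3/4 ≈ 0.75000)
R = -15/4 (R = (-5 + 0*5)*(3/4) = (-5 + 0)*(3/4) = -5*3/4 = -15/4 ≈ -3.7500)
R**3 = (-15/4)**3 = -3375/64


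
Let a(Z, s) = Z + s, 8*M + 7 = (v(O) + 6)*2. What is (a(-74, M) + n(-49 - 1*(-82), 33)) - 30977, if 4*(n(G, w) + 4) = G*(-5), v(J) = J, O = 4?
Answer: -248757/8 ≈ -31095.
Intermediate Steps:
n(G, w) = -4 - 5*G/4 (n(G, w) = -4 + (G*(-5))/4 = -4 + (-5*G)/4 = -4 - 5*G/4)
M = 13/8 (M = -7/8 + ((4 + 6)*2)/8 = -7/8 + (10*2)/8 = -7/8 + (⅛)*20 = -7/8 + 5/2 = 13/8 ≈ 1.6250)
(a(-74, M) + n(-49 - 1*(-82), 33)) - 30977 = ((-74 + 13/8) + (-4 - 5*(-49 - 1*(-82))/4)) - 30977 = (-579/8 + (-4 - 5*(-49 + 82)/4)) - 30977 = (-579/8 + (-4 - 5/4*33)) - 30977 = (-579/8 + (-4 - 165/4)) - 30977 = (-579/8 - 181/4) - 30977 = -941/8 - 30977 = -248757/8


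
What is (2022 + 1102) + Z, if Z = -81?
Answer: 3043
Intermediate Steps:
(2022 + 1102) + Z = (2022 + 1102) - 81 = 3124 - 81 = 3043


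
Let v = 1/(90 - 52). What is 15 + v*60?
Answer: 315/19 ≈ 16.579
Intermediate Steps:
v = 1/38 ≈ 0.026316
15 + v*60 = 15 + (1/38)*60 = 15 + 30/19 = 315/19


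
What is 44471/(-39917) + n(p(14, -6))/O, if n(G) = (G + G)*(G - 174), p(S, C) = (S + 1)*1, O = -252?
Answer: 9955411/558838 ≈ 17.814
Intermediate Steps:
p(S, C) = 1 + S (p(S, C) = (1 + S)*1 = 1 + S)
n(G) = 2*G*(-174 + G) (n(G) = (2*G)*(-174 + G) = 2*G*(-174 + G))
44471/(-39917) + n(p(14, -6))/O = 44471/(-39917) + (2*(1 + 14)*(-174 + (1 + 14)))/(-252) = 44471*(-1/39917) + (2*15*(-174 + 15))*(-1/252) = -44471/39917 + (2*15*(-159))*(-1/252) = -44471/39917 - 4770*(-1/252) = -44471/39917 + 265/14 = 9955411/558838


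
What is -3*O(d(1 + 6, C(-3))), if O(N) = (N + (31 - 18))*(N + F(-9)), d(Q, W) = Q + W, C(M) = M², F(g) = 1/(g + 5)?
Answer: -5481/4 ≈ -1370.3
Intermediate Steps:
F(g) = 1/(5 + g)
O(N) = (13 + N)*(-¼ + N) (O(N) = (N + (31 - 18))*(N + 1/(5 - 9)) = (N + 13)*(N + 1/(-4)) = (13 + N)*(N - ¼) = (13 + N)*(-¼ + N))
-3*O(d(1 + 6, C(-3))) = -3*(-13/4 + ((1 + 6) + (-3)²)² + 51*((1 + 6) + (-3)²)/4) = -3*(-13/4 + (7 + 9)² + 51*(7 + 9)/4) = -3*(-13/4 + 16² + (51/4)*16) = -3*(-13/4 + 256 + 204) = -3*1827/4 = -5481/4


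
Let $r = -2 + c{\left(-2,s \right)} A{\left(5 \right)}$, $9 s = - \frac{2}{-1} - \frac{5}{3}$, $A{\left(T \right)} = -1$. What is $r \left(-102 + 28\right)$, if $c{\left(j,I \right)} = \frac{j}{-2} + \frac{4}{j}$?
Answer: $74$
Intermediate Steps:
$s = \frac{1}{27}$ ($s = \frac{- \frac{2}{-1} - \frac{5}{3}}{9} = \frac{\left(-2\right) \left(-1\right) - \frac{5}{3}}{9} = \frac{2 - \frac{5}{3}}{9} = \frac{1}{9} \cdot \frac{1}{3} = \frac{1}{27} \approx 0.037037$)
$c{\left(j,I \right)} = \frac{4}{j} - \frac{j}{2}$ ($c{\left(j,I \right)} = j \left(- \frac{1}{2}\right) + \frac{4}{j} = - \frac{j}{2} + \frac{4}{j} = \frac{4}{j} - \frac{j}{2}$)
$r = -1$ ($r = -2 + \left(\frac{4}{-2} - -1\right) \left(-1\right) = -2 + \left(4 \left(- \frac{1}{2}\right) + 1\right) \left(-1\right) = -2 + \left(-2 + 1\right) \left(-1\right) = -2 - -1 = -2 + 1 = -1$)
$r \left(-102 + 28\right) = - (-102 + 28) = \left(-1\right) \left(-74\right) = 74$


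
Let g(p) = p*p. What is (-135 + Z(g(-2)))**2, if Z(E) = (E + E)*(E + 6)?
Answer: 3025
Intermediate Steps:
g(p) = p**2
Z(E) = 2*E*(6 + E) (Z(E) = (2*E)*(6 + E) = 2*E*(6 + E))
(-135 + Z(g(-2)))**2 = (-135 + 2*(-2)**2*(6 + (-2)**2))**2 = (-135 + 2*4*(6 + 4))**2 = (-135 + 2*4*10)**2 = (-135 + 80)**2 = (-55)**2 = 3025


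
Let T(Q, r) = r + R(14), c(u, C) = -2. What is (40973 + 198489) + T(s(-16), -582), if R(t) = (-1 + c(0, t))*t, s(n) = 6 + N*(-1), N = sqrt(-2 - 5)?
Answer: 238838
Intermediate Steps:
N = I*sqrt(7) (N = sqrt(-7) = I*sqrt(7) ≈ 2.6458*I)
s(n) = 6 - I*sqrt(7) (s(n) = 6 + (I*sqrt(7))*(-1) = 6 - I*sqrt(7))
R(t) = -3*t (R(t) = (-1 - 2)*t = -3*t)
T(Q, r) = -42 + r (T(Q, r) = r - 3*14 = r - 42 = -42 + r)
(40973 + 198489) + T(s(-16), -582) = (40973 + 198489) + (-42 - 582) = 239462 - 624 = 238838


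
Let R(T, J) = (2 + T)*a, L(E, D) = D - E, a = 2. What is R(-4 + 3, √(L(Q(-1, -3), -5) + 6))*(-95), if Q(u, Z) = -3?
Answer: -190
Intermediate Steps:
R(T, J) = 4 + 2*T (R(T, J) = (2 + T)*2 = 4 + 2*T)
R(-4 + 3, √(L(Q(-1, -3), -5) + 6))*(-95) = (4 + 2*(-4 + 3))*(-95) = (4 + 2*(-1))*(-95) = (4 - 2)*(-95) = 2*(-95) = -190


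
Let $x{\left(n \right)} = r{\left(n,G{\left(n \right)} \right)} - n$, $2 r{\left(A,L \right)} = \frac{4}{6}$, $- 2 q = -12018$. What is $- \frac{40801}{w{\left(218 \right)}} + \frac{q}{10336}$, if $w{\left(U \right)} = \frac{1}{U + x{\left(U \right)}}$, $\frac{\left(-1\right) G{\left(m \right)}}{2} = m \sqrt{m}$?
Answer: $- \frac{421701109}{31008} \approx -13600.0$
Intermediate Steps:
$q = 6009$ ($q = \left(- \frac{1}{2}\right) \left(-12018\right) = 6009$)
$G{\left(m \right)} = - 2 m^{\frac{3}{2}}$ ($G{\left(m \right)} = - 2 m \sqrt{m} = - 2 m^{\frac{3}{2}}$)
$r{\left(A,L \right)} = \frac{1}{3}$ ($r{\left(A,L \right)} = \frac{4 \cdot \frac{1}{6}}{2} = \frac{1}{2} \cdot \frac{2}{3} = \frac{1}{3}$)
$x{\left(n \right)} = \frac{1}{3} - n$
$w{\left(U \right)} = 3$ ($w{\left(U \right)} = \frac{1}{U - \left(- \frac{1}{3} + U\right)} = \frac{1}{\frac{1}{3}} = 3$)
$- \frac{40801}{w{\left(218 \right)}} + \frac{q}{10336} = - \frac{40801}{3} + \frac{6009}{10336} = - \frac{421701109}{31008}$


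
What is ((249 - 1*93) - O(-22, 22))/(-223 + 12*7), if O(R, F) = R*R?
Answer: 328/139 ≈ 2.3597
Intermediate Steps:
O(R, F) = R**2
((249 - 1*93) - O(-22, 22))/(-223 + 12*7) = ((249 - 1*93) - 1*(-22)**2)/(-223 + 12*7) = ((249 - 93) - 1*484)/(-223 + 84) = (156 - 484)/(-139) = -328*(-1/139) = 328/139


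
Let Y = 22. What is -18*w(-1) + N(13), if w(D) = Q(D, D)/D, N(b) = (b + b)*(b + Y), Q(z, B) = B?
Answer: 892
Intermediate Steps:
N(b) = 2*b*(22 + b) (N(b) = (b + b)*(b + 22) = (2*b)*(22 + b) = 2*b*(22 + b))
w(D) = 1 (w(D) = D/D = 1)
-18*w(-1) + N(13) = -18*1 + 2*13*(22 + 13) = -18 + 2*13*35 = -18 + 910 = 892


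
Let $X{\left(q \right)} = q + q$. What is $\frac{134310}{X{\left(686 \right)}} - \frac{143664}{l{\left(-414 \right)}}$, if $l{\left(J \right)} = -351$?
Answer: $\frac{40708303}{80262} \approx 507.19$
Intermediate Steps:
$X{\left(q \right)} = 2 q$
$\frac{134310}{X{\left(686 \right)}} - \frac{143664}{l{\left(-414 \right)}} = \frac{134310}{2 \cdot 686} - \frac{143664}{-351} = \frac{134310}{1372} - - \frac{47888}{117} = 134310 \cdot \frac{1}{1372} + \frac{47888}{117} = \frac{67155}{686} + \frac{47888}{117} = \frac{40708303}{80262}$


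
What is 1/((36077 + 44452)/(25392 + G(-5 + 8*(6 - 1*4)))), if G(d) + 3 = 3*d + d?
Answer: 25433/80529 ≈ 0.31582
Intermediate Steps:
G(d) = -3 + 4*d (G(d) = -3 + (3*d + d) = -3 + 4*d)
1/((36077 + 44452)/(25392 + G(-5 + 8*(6 - 1*4)))) = 1/((36077 + 44452)/(25392 + (-3 + 4*(-5 + 8*(6 - 1*4))))) = 1/(80529/(25392 + (-3 + 4*(-5 + 8*(6 - 4))))) = 1/(80529/(25392 + (-3 + 4*(-5 + 8*2)))) = 1/(80529/(25392 + (-3 + 4*(-5 + 16)))) = 1/(80529/(25392 + (-3 + 4*11))) = 1/(80529/(25392 + (-3 + 44))) = 1/(80529/(25392 + 41)) = 1/(80529/25433) = 25433/80529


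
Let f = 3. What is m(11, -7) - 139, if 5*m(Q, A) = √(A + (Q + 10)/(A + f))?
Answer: -139 + 7*I/10 ≈ -139.0 + 0.7*I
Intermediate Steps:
m(Q, A) = √(A + (10 + Q)/(3 + A))/5 (m(Q, A) = √(A + (Q + 10)/(A + 3))/5 = √(A + (10 + Q)/(3 + A))/5)
m(11, -7) - 139 = √((10 + 11 - 7*(3 - 7))/(3 - 7))/5 - 139 = √((10 + 11 - 7*(-4))/(-4))/5 - 139 = √(-(10 + 11 + 28)/4)/5 - 139 = √(-¼*49)/5 - 139 = √(-49/4)/5 - 139 = (7*I/2)/5 - 139 = 7*I/10 - 139 = -139 + 7*I/10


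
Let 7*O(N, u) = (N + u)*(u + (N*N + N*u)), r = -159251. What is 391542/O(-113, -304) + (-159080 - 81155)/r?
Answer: 1417853002207/1036335915313 ≈ 1.3681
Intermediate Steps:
O(N, u) = (N + u)*(u + N**2 + N*u)/7 (O(N, u) = ((N + u)*(u + (N*N + N*u)))/7 = ((N + u)*(u + (N**2 + N*u)))/7 = ((N + u)*(u + N**2 + N*u))/7 = (N + u)*(u + N**2 + N*u)/7)
391542/O(-113, -304) + (-159080 - 81155)/r = 391542/((1/7)*(-113)**3 + (1/7)*(-304)**2 + (1/7)*(-113)*(-304) + (1/7)*(-113)*(-304)**2 + (2/7)*(-304)*(-113)**2) + (-159080 - 81155)/(-159251) = 391542/((1/7)*(-1442897) + (1/7)*92416 + 34352/7 + (1/7)*(-113)*92416 + (2/7)*(-304)*12769) - 240235*(-1/159251) = 391542/(-1442897/7 + 92416/7 + 34352/7 - 10443008/7 - 7763552/7) + 240235/159251 = 391542/(-19522689/7) + 240235/159251 = 391542*(-7/19522689) + 240235/159251 = -913598/6507563 + 240235/159251 = 1417853002207/1036335915313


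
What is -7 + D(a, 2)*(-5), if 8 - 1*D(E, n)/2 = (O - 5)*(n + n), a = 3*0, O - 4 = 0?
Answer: -127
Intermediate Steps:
O = 4 (O = 4 + 0 = 4)
a = 0
D(E, n) = 16 + 4*n (D(E, n) = 16 - 2*(4 - 5)*(n + n) = 16 - (-2)*2*n = 16 - (-4)*n = 16 + 4*n)
-7 + D(a, 2)*(-5) = -7 + (16 + 4*2)*(-5) = -7 + (16 + 8)*(-5) = -7 + 24*(-5) = -7 - 120 = -127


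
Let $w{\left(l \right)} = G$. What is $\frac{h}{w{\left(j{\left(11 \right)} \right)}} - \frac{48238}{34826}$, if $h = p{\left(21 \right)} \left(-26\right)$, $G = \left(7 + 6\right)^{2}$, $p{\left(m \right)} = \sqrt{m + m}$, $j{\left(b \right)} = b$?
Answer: $- \frac{24119}{17413} - \frac{2 \sqrt{42}}{13} \approx -2.3822$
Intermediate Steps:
$p{\left(m \right)} = \sqrt{2} \sqrt{m}$ ($p{\left(m \right)} = \sqrt{2 m} = \sqrt{2} \sqrt{m}$)
$G = 169$ ($G = 13^{2} = 169$)
$w{\left(l \right)} = 169$
$h = - 26 \sqrt{42}$ ($h = \sqrt{2} \sqrt{21} \left(-26\right) = \sqrt{42} \left(-26\right) = - 26 \sqrt{42} \approx -168.5$)
$\frac{h}{w{\left(j{\left(11 \right)} \right)}} - \frac{48238}{34826} = \frac{\left(-26\right) \sqrt{42}}{169} - \frac{48238}{34826} = - 26 \sqrt{42} \cdot \frac{1}{169} - \frac{24119}{17413} = - \frac{2 \sqrt{42}}{13} - \frac{24119}{17413} = - \frac{24119}{17413} - \frac{2 \sqrt{42}}{13}$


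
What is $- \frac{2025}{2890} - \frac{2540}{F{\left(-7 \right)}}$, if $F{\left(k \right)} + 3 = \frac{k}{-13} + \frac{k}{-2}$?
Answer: $- \frac{38182055}{15606} \approx -2446.6$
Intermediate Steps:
$F{\left(k \right)} = -3 - \frac{15 k}{26}$ ($F{\left(k \right)} = -3 + \left(\frac{k}{-13} + \frac{k}{-2}\right) = -3 + \left(k \left(- \frac{1}{13}\right) + k \left(- \frac{1}{2}\right)\right) = -3 - \frac{15 k}{26}$)
$- \frac{2025}{2890} - \frac{2540}{F{\left(-7 \right)}} = - \frac{2025}{2890} - \frac{2540}{-3 - - \frac{105}{26}} = \left(-2025\right) \frac{1}{2890} - \frac{2540}{-3 + \frac{105}{26}} = - \frac{405}{578} - \frac{2540}{\frac{27}{26}} = - \frac{405}{578} - \frac{66040}{27} = - \frac{38182055}{15606}$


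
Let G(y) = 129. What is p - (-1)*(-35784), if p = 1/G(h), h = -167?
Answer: -4616135/129 ≈ -35784.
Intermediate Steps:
p = 1/129 ≈ 0.0077519
p - (-1)*(-35784) = 1/129 - (-1)*(-35784) = 1/129 - 1*35784 = 1/129 - 35784 = -4616135/129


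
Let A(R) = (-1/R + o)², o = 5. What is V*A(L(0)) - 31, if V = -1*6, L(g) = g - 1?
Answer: -247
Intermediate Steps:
L(g) = -1 + g
A(R) = (5 - 1/R)² (A(R) = (-1/R + 5)² = (5 - 1/R)²)
V = -6
V*A(L(0)) - 31 = -6*(-1 + 5*(-1 + 0))²/(-1 + 0)² - 31 = -6*(-1 + 5*(-1))²/(-1)² - 31 = -6*(-1 - 5)² - 31 = -6*(-6)² - 31 = -6*36 - 31 = -216 - 31 = -247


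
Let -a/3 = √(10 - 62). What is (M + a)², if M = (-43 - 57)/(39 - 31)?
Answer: -1247/4 + 150*I*√13 ≈ -311.75 + 540.83*I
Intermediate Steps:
a = -6*I*√13 (a = -3*√(10 - 62) = -6*I*√13 ≈ -21.633*I)
M = -25/2 (M = -100/8 = -100*⅛ = -25/2 ≈ -12.500)
(M + a)² = (-25/2 - 6*I*√13)²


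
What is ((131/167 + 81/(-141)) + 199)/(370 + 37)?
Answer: 1563599/3194543 ≈ 0.48946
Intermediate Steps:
((131/167 + 81/(-141)) + 199)/(370 + 37) = ((131*(1/167) + 81*(-1/141)) + 199)/407 = ((131/167 - 27/47) + 199)*(1/407) = (1648/7849 + 199)*(1/407) = (1563599/7849)*(1/407) = 1563599/3194543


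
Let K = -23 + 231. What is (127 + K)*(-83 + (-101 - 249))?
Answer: -145055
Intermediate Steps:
K = 208
(127 + K)*(-83 + (-101 - 249)) = (127 + 208)*(-83 + (-101 - 249)) = 335*(-83 - 350) = 335*(-433) = -145055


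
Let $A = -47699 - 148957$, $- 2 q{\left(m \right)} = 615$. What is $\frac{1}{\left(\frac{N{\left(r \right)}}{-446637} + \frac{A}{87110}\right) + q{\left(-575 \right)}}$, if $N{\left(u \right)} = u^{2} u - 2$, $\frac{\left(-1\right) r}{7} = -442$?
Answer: $- \frac{38906549070}{2592106465322917} \approx -1.501 \cdot 10^{-5}$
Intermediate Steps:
$q{\left(m \right)} = - \frac{615}{2}$ ($q{\left(m \right)} = \left(- \frac{1}{2}\right) 615 = - \frac{615}{2}$)
$r = 3094$ ($r = \left(-7\right) \left(-442\right) = 3094$)
$N{\left(u \right)} = -2 + u^{3}$ ($N{\left(u \right)} = u^{3} - 2 = -2 + u^{3}$)
$A = -196656$
$\frac{1}{\left(\frac{N{\left(r \right)}}{-446637} + \frac{A}{87110}\right) + q{\left(-575 \right)}} = \frac{1}{\left(\frac{-2 + 3094^{3}}{-446637} - \frac{196656}{87110}\right) - \frac{615}{2}} = \frac{1}{\left(\left(-2 + 29618354584\right) \left(- \frac{1}{446637}\right) - \frac{98328}{43555}\right) - \frac{615}{2}} = \frac{1}{\left(29618354582 \left(- \frac{1}{446637}\right) - \frac{98328}{43555}\right) - \frac{615}{2}} = \frac{1}{\left(- \frac{29618354582}{446637} - \frac{98328}{43555}\right) - \frac{615}{2}} = \frac{1}{- \frac{1290071350741946}{19453274535} - \frac{615}{2}} = \frac{1}{- \frac{2592106465322917}{38906549070}} = - \frac{38906549070}{2592106465322917}$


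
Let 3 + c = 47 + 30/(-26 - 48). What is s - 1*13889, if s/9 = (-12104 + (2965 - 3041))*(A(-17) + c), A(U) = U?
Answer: -108379973/37 ≈ -2.9292e+6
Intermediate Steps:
c = 1613/37 (c = -3 + (47 + 30/(-26 - 48)) = -3 + (47 + 30/(-74)) = -3 + (47 + 30*(-1/74)) = -3 + (47 - 15/37) = -3 + 1724/37 = 1613/37 ≈ 43.595)
s = -107866080/37 (s = 9*((-12104 + (2965 - 3041))*(-17 + 1613/37)) = 9*((-12104 - 76)*(984/37)) = 9*(-12180*984/37) = 9*(-11985120/37) = -107866080/37 ≈ -2.9153e+6)
s - 1*13889 = -107866080/37 - 1*13889 = -107866080/37 - 13889 = -108379973/37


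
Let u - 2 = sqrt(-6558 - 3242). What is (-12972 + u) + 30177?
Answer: 17207 + 70*I*sqrt(2) ≈ 17207.0 + 98.995*I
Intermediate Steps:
u = 2 + 70*I*sqrt(2) (u = 2 + sqrt(-6558 - 3242) = 2 + sqrt(-9800) = 2 + 70*I*sqrt(2) ≈ 2.0 + 98.995*I)
(-12972 + u) + 30177 = (-12972 + (2 + 70*I*sqrt(2))) + 30177 = (-12970 + 70*I*sqrt(2)) + 30177 = 17207 + 70*I*sqrt(2)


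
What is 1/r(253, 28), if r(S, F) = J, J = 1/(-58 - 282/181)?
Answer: -10780/181 ≈ -59.558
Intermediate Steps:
J = -181/10780 (J = 1/(-58 - 282*1/181) = 1/(-58 - 282/181) = 1/(-10780/181) = -181/10780 ≈ -0.016790)
r(S, F) = -181/10780
1/r(253, 28) = 1/(-181/10780) = -10780/181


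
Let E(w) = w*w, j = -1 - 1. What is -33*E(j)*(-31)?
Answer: 4092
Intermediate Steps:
j = -2
E(w) = w²
-33*E(j)*(-31) = -33*(-2)²*(-31) = -33*4*(-31) = -132*(-31) = 4092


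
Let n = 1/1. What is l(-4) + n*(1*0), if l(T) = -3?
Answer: -3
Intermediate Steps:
n = 1 (n = 1*1 = 1)
l(-4) + n*(1*0) = -3 + 1*(1*0) = -3 + 1*0 = -3 + 0 = -3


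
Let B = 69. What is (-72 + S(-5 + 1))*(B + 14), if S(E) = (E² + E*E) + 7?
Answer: -2739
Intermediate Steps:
S(E) = 7 + 2*E² (S(E) = (E² + E²) + 7 = 2*E² + 7 = 7 + 2*E²)
(-72 + S(-5 + 1))*(B + 14) = (-72 + (7 + 2*(-5 + 1)²))*(69 + 14) = (-72 + (7 + 2*(-4)²))*83 = (-72 + (7 + 2*16))*83 = (-72 + (7 + 32))*83 = (-72 + 39)*83 = -33*83 = -2739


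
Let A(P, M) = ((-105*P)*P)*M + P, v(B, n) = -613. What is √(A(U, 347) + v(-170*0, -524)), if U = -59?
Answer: 3*I*√14092323 ≈ 11262.0*I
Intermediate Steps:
A(P, M) = P - 105*M*P² (A(P, M) = (-105*P²)*M + P = -105*M*P² + P = P - 105*M*P²)
√(A(U, 347) + v(-170*0, -524)) = √(-59*(1 - 105*347*(-59)) - 613) = √(-59*(1 + 2149665) - 613) = √(-59*2149666 - 613) = √(-126830294 - 613) = √(-126830907) = 3*I*√14092323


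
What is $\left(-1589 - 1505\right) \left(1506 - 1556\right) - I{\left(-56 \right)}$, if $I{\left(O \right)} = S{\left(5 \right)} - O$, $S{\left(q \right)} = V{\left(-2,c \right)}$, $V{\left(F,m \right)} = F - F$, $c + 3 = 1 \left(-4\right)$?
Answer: $154644$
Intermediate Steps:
$c = -7$ ($c = -3 + 1 \left(-4\right) = -3 - 4 = -7$)
$V{\left(F,m \right)} = 0$
$S{\left(q \right)} = 0$
$I{\left(O \right)} = - O$ ($I{\left(O \right)} = 0 - O = - O$)
$\left(-1589 - 1505\right) \left(1506 - 1556\right) - I{\left(-56 \right)} = \left(-1589 - 1505\right) \left(1506 - 1556\right) - \left(-1\right) \left(-56\right) = \left(-3094\right) \left(-50\right) - 56 = 154700 - 56 = 154644$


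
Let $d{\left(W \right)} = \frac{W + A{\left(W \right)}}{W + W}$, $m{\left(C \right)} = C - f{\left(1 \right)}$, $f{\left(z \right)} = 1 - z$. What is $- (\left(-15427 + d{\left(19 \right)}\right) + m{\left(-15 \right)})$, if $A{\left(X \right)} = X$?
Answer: $15441$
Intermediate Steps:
$m{\left(C \right)} = C$ ($m{\left(C \right)} = C - \left(1 - 1\right) = C - 0 = C + 0 = C$)
$d{\left(W \right)} = 1$ ($d{\left(W \right)} = \frac{W + W}{W + W} = \frac{2 W}{2 W} = 2 W \frac{1}{2 W} = 1$)
$- (\left(-15427 + d{\left(19 \right)}\right) + m{\left(-15 \right)}) = - (\left(-15427 + 1\right) - 15) = - (-15426 - 15) = \left(-1\right) \left(-15441\right) = 15441$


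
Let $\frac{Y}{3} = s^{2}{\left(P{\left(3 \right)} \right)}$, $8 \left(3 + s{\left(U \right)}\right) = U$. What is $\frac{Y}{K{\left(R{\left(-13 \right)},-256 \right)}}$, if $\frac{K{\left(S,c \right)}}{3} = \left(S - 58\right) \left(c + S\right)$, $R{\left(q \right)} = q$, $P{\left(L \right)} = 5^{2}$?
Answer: $\frac{1}{1222336} \approx 8.1811 \cdot 10^{-7}$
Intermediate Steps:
$P{\left(L \right)} = 25$
$s{\left(U \right)} = -3 + \frac{U}{8}$
$K{\left(S,c \right)} = 3 \left(-58 + S\right) \left(S + c\right)$ ($K{\left(S,c \right)} = 3 \left(S - 58\right) \left(c + S\right) = 3 \left(-58 + S\right) \left(S + c\right)$)
$Y = \frac{3}{64}$ ($Y = 3 \left(-3 + \frac{1}{8} \cdot 25\right)^{2} = 3 \left(-3 + \frac{25}{8}\right)^{2} = \frac{3}{64} \approx 0.046875$)
$\frac{Y}{K{\left(R{\left(-13 \right)},-256 \right)}} = \frac{3}{64 \left(\left(-174\right) \left(-13\right) - -44544 + 3 \left(-13\right)^{2} + 3 \left(-13\right) \left(-256\right)\right)} = \frac{3}{64 \left(2262 + 44544 + 3 \cdot 169 + 9984\right)} = \frac{3}{64 \left(2262 + 44544 + 507 + 9984\right)} = \frac{3}{64 \cdot 57297} = \frac{3}{64} \cdot \frac{1}{57297} = \frac{1}{1222336}$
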